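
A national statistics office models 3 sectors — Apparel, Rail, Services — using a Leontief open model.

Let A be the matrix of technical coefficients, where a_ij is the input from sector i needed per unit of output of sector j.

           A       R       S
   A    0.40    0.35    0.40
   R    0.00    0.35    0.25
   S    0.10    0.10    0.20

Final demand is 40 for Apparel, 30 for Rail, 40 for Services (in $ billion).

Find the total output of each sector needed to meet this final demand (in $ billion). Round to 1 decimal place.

x_A = 165.1, x_R = 77.0, x_S = 80.3

I − A =
  [   0.60    -0.35    -0.40]
  [   0.00     0.65    -0.25]
  [  -0.10    -0.10     0.80]
Cofactors of I−A, C_ij = (−1)^(i+j)·(minor ij) (rows/columns in the sector order above):
  C_11 = (0.65)(0.80) − (-0.25)(-0.10) = 0.4950
  C_12 = −[(0.00)(0.80) − (-0.25)(-0.10)] = 0.0250
  C_13 = (0.00)(-0.10) − (0.65)(-0.10) = 0.0650
  C_21 = −[(-0.35)(0.80) − (-0.40)(-0.10)] = 0.3200
  C_22 = (0.60)(0.80) − (-0.40)(-0.10) = 0.4400
  C_23 = −[(0.60)(-0.10) − (-0.35)(-0.10)] = 0.0950
  C_31 = (-0.35)(-0.25) − (-0.40)(0.65) = 0.3475
  C_32 = −[(0.60)(-0.25) − (-0.40)(0.00)] = 0.1500
  C_33 = (0.60)(0.65) − (-0.35)(0.00) = 0.3900
det(I−A) = Σ_j (I−A)_1j·C_1j = (0.60)(0.4950) + (-0.35)(0.0250) + (-0.40)(0.0650) = 0.26225
adj(I−A) = Cᵀ =
  [ 0.4950   0.3200   0.3475]
  [ 0.0250   0.4400   0.1500]
  [ 0.0650   0.0950   0.3900]
(I − A)⁻¹ = adj(I−A) / det(I−A) ≈
  [   1.8875     1.2202     1.3251]
  [   0.0953     1.6778     0.5720]
  [   0.2479     0.3622     1.4871]
x = (I − A)⁻¹ d = adj(I−A)·d / det(I−A), with det(I−A) = 0.26225:
  x_A = (0.4950·40 + 0.3200·30 + 0.3475·40) / 0.26225 = 43.30 / 0.26225 ≈ 165.1
  x_R = (0.0250·40 + 0.4400·30 + 0.1500·40) / 0.26225 = 20.20 / 0.26225 ≈ 77.0
  x_S = (0.0650·40 + 0.0950·30 + 0.3900·40) / 0.26225 = 21.05 / 0.26225 ≈ 80.3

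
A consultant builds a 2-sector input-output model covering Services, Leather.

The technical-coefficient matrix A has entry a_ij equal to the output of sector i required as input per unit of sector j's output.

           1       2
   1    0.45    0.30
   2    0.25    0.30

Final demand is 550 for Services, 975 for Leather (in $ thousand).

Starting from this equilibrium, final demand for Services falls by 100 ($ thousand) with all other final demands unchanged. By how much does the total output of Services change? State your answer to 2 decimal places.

Δx_1 = -225.81

I − A =
  [   0.55    -0.30]
  [  -0.25     0.70]
det(I−A) = (0.55)(0.70) − (-0.30)(-0.25) = 0.3100
adj(I−A) = [[0.70, 0.30], [0.25, 0.55]]
(I − A)⁻¹ = adj(I−A) / det(I−A) ≈
  [   2.2581     0.9677]
  [   0.8065     1.7742]
Δx = (I − A)⁻¹ Δd with Δd having -100 in the Services component and 0 elsewhere.
So Δx_1 = L_11 · (-100), where L_11 = adj(I−A)_11 / det(I−A) = 0.70 / 0.3100.
Δx_1 = 0.70 × (-100) / 0.3100 = -70.00 / 0.3100 ≈ -225.81.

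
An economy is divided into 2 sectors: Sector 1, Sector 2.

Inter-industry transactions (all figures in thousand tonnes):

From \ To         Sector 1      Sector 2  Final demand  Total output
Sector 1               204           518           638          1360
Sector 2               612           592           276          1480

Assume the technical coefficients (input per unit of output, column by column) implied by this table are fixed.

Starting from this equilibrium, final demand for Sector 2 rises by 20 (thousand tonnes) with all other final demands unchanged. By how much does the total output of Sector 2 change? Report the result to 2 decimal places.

Technical coefficients a_ij = z_ij / X_j:
  a_11 = 204/1360 = 0.15, a_21 = 612/1360 = 0.45
  a_12 = 518/1480 = 0.35, a_22 = 592/1480 = 0.40
I − A =
  [   0.85    -0.35]
  [  -0.45     0.60]
det(I−A) = (0.85)(0.60) − (-0.35)(-0.45) = 0.3525
adj(I−A) = [[0.60, 0.35], [0.45, 0.85]]
(I − A)⁻¹ = adj(I−A) / det(I−A) ≈
  [   1.7021     0.9929]
  [   1.2766     2.4113]
Δx = (I − A)⁻¹ Δd with Δd having +20 in the Sector 2 component and 0 elsewhere.
So Δx_2 = L_22 · (+20), where L_22 = adj(I−A)_22 / det(I−A) = 0.85 / 0.3525.
Δx_2 = 0.85 × (+20) / 0.3525 = 17.00 / 0.3525 ≈ 48.23.

Δx_2 = 48.23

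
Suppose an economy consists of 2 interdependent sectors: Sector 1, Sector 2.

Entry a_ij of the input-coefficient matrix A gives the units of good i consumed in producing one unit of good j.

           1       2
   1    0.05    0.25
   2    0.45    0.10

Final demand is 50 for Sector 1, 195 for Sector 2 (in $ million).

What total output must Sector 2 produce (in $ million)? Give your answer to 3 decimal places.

I − A =
  [   0.95    -0.25]
  [  -0.45     0.90]
det(I−A) = (0.95)(0.90) − (-0.25)(-0.45) = 0.7425
adj(I−A) = [[0.90, 0.25], [0.45, 0.95]]
(I − A)⁻¹ = adj(I−A) / det(I−A) ≈
  [   1.2121     0.3367]
  [   0.6061     1.2795]
x = (I − A)⁻¹ d = adj(I−A)·d / det(I−A), with det(I−A) = 0.7425:
  x_1 = (0.90·50 + 0.25·195) / 0.7425 = 93.75 / 0.7425 ≈ 126.263
  x_2 = (0.45·50 + 0.95·195) / 0.7425 = 207.75 / 0.7425 ≈ 279.798

x_2 = 279.798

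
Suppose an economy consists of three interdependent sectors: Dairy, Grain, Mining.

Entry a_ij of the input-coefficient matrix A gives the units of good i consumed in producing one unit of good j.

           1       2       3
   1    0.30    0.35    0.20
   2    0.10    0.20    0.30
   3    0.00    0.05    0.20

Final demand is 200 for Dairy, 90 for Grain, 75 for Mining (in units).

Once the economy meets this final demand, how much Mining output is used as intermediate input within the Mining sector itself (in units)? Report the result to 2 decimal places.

I − A =
  [   0.70    -0.35    -0.20]
  [  -0.10     0.80    -0.30]
  [   0.00    -0.05     0.80]
Cofactors of I−A, C_ij = (−1)^(i+j)·(minor ij) (rows/columns in the sector order above):
  C_11 = (0.80)(0.80) − (-0.30)(-0.05) = 0.6250
  C_12 = −[(-0.10)(0.80) − (-0.30)(0.00)] = 0.0800
  C_13 = (-0.10)(-0.05) − (0.80)(0.00) = 0.0050
  C_21 = −[(-0.35)(0.80) − (-0.20)(-0.05)] = 0.2900
  C_22 = (0.70)(0.80) − (-0.20)(0.00) = 0.5600
  C_23 = −[(0.70)(-0.05) − (-0.35)(0.00)] = 0.0350
  C_31 = (-0.35)(-0.30) − (-0.20)(0.80) = 0.2650
  C_32 = −[(0.70)(-0.30) − (-0.20)(-0.10)] = 0.2300
  C_33 = (0.70)(0.80) − (-0.35)(-0.10) = 0.5250
det(I−A) = Σ_j (I−A)_1j·C_1j = (0.70)(0.6250) + (-0.35)(0.0800) + (-0.20)(0.0050) = 0.4085
adj(I−A) = Cᵀ =
  [ 0.6250   0.2900   0.2650]
  [ 0.0800   0.5600   0.2300]
  [ 0.0050   0.0350   0.5250]
(I − A)⁻¹ = adj(I−A) / det(I−A) ≈
  [   1.5300     0.7099     0.6487]
  [   0.1958     1.3709     0.5630]
  [   0.0122     0.0857     1.2852]
First solve x = (I − A)⁻¹ d = adj(I−A)·d / det(I−A); in particular x_3 = (0.0050·200 + 0.0350·90 + 0.5250·75) / 0.4085 = 43.525 / 0.4085 ≈ 106.5483.
Intermediate flow from 3 to 3: z_33 = a_33 · x_3 = 0.20 × 43.525 / 0.4085 = 8.705 / 0.4085 ≈ 21.31.

z_33 = 21.31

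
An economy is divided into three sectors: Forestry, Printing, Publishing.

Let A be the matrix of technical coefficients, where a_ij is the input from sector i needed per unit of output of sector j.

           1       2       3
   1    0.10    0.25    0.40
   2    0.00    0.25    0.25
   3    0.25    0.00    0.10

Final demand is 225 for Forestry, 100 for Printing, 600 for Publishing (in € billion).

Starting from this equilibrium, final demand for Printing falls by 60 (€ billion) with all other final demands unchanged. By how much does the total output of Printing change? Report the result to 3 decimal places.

I − A =
  [   0.90    -0.25    -0.40]
  [   0.00     0.75    -0.25]
  [  -0.25     0.00     0.90]
Cofactors of I−A, C_ij = (−1)^(i+j)·(minor ij) (rows/columns in the sector order above):
  C_11 = (0.75)(0.90) − (-0.25)(0.00) = 0.6750
  C_12 = −[(0.00)(0.90) − (-0.25)(-0.25)] = 0.0625
  C_13 = (0.00)(0.00) − (0.75)(-0.25) = 0.1875
  C_21 = −[(-0.25)(0.90) − (-0.40)(0.00)] = 0.2250
  C_22 = (0.90)(0.90) − (-0.40)(-0.25) = 0.7100
  C_23 = −[(0.90)(0.00) − (-0.25)(-0.25)] = 0.0625
  C_31 = (-0.25)(-0.25) − (-0.40)(0.75) = 0.3625
  C_32 = −[(0.90)(-0.25) − (-0.40)(0.00)] = 0.2250
  C_33 = (0.90)(0.75) − (-0.25)(0.00) = 0.6750
det(I−A) = Σ_j (I−A)_1j·C_1j = (0.90)(0.6750) + (-0.25)(0.0625) + (-0.40)(0.1875) = 0.516875
adj(I−A) = Cᵀ =
  [ 0.6750   0.2250   0.3625]
  [ 0.0625   0.7100   0.2250]
  [ 0.1875   0.0625   0.6750]
(I − A)⁻¹ = adj(I−A) / det(I−A) ≈
  [   1.3059     0.4353     0.7013]
  [   0.1209     1.3736     0.4353]
  [   0.3628     0.1209     1.3059]
Δx = (I − A)⁻¹ Δd with Δd having -60 in the Printing component and 0 elsewhere.
So Δx_2 = L_22 · (-60), where L_22 = adj(I−A)_22 / det(I−A) = 0.7100 / 0.516875.
Δx_2 = 0.7100 × (-60) / 0.516875 = -42.60 / 0.516875 ≈ -82.418.

Δx_2 = -82.418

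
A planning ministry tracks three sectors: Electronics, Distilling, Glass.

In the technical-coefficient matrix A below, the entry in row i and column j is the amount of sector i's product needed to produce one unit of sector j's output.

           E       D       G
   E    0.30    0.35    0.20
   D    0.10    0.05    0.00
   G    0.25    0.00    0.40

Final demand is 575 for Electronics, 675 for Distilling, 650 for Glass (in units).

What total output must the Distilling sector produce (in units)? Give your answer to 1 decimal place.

x_D = 899.4

I − A =
  [   0.70    -0.35    -0.20]
  [  -0.10     0.95     0.00]
  [  -0.25     0.00     0.60]
Cofactors of I−A, C_ij = (−1)^(i+j)·(minor ij) (rows/columns in the sector order above):
  C_11 = (0.95)(0.60) − (0.00)(0.00) = 0.5700
  C_12 = −[(-0.10)(0.60) − (0.00)(-0.25)] = 0.0600
  C_13 = (-0.10)(0.00) − (0.95)(-0.25) = 0.2375
  C_21 = −[(-0.35)(0.60) − (-0.20)(0.00)] = 0.2100
  C_22 = (0.70)(0.60) − (-0.20)(-0.25) = 0.3700
  C_23 = −[(0.70)(0.00) − (-0.35)(-0.25)] = 0.0875
  C_31 = (-0.35)(0.00) − (-0.20)(0.95) = 0.1900
  C_32 = −[(0.70)(0.00) − (-0.20)(-0.10)] = 0.0200
  C_33 = (0.70)(0.95) − (-0.35)(-0.10) = 0.6300
det(I−A) = Σ_j (I−A)_1j·C_1j = (0.70)(0.5700) + (-0.35)(0.0600) + (-0.20)(0.2375) = 0.3305
adj(I−A) = Cᵀ =
  [ 0.5700   0.2100   0.1900]
  [ 0.0600   0.3700   0.0200]
  [ 0.2375   0.0875   0.6300]
(I − A)⁻¹ = adj(I−A) / det(I−A) ≈
  [   1.7247     0.6354     0.5749]
  [   0.1815     1.1195     0.0605]
  [   0.7186     0.2648     1.9062]
x = (I − A)⁻¹ d = adj(I−A)·d / det(I−A), with det(I−A) = 0.3305:
  x_E = (0.5700·575 + 0.2100·675 + 0.1900·650) / 0.3305 = 593.00 / 0.3305 ≈ 1794.3
  x_D = (0.0600·575 + 0.3700·675 + 0.0200·650) / 0.3305 = 297.25 / 0.3305 ≈ 899.4
  x_G = (0.2375·575 + 0.0875·675 + 0.6300·650) / 0.3305 = 605.125 / 0.3305 ≈ 1830.9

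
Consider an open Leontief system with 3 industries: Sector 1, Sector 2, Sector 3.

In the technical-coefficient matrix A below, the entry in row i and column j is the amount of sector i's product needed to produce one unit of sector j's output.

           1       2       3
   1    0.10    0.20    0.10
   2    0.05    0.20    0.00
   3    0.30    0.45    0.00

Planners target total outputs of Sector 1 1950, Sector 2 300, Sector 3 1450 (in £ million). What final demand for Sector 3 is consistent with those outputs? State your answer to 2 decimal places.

d_3 = 730.00

I − A =
  [   0.90    -0.20    -0.10]
  [  -0.05     0.80     0.00]
  [  -0.30    -0.45     1.00]
d = (I − A) x:
  d_1 = (+0.90)·1950 + (-0.20)·300 + (-0.10)·1450 = 1550.00
  d_2 = (-0.05)·1950 + (+0.80)·300 + (+0.00)·1450 = 142.50
  d_3 = (-0.30)·1950 + (-0.45)·300 + (+1.00)·1450 = 730.00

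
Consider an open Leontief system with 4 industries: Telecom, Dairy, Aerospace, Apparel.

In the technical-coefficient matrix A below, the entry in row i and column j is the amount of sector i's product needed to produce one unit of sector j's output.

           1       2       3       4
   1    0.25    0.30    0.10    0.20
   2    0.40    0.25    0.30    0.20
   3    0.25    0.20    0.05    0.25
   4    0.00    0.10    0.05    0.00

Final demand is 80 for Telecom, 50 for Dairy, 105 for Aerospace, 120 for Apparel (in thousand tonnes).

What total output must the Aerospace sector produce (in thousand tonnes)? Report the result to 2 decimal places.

x_3 = 361.22

I − A =
  [   0.75    -0.30    -0.10    -0.20]
  [  -0.40     0.75    -0.30    -0.20]
  [  -0.25    -0.20     0.95    -0.25]
  [   0.00    -0.10    -0.05     1.00]
Compute the cofactors C_ij = (−1)^(i+j)·(3×3 minor ij) of I−A; the adjugate is their transpose:
adj(I−A) = Cᵀ =
  [ 0.614625   0.324750   0.179500   0.232750]
  [ 0.452500   0.675625   0.276500   0.294750]
  [ 0.272500   0.248750   0.419500   0.209125]
  [ 0.058875   0.080000   0.048625   0.326125]
det(I−A) = Σ_j (I−A)_1j·C_1j = (0.75)(0.614625) + (-0.30)(0.452500) + (-0.10)(0.272500) + (-0.20)(0.058875) = 0.28619375
(I − A)⁻¹ = adj(I−A) / det(I−A) ≈
  [   2.1476     1.1347     0.6272     0.8133]
  [   1.5811     2.3607     0.9661     1.0299]
  [   0.9522     0.8692     1.4658     0.7307]
  [   0.2057     0.2795     0.1699     1.1395]
x = (I − A)⁻¹ d = adj(I−A)·d / det(I−A), with det(I−A) = 0.28619375:
  x_1 = (0.614625·80 + 0.324750·50 + 0.179500·105 + 0.232750·120) / 0.28619375 = 112.185 / 0.28619375 ≈ 391.99
  x_2 = (0.452500·80 + 0.675625·50 + 0.276500·105 + 0.294750·120) / 0.28619375 = 134.38375 / 0.28619375 ≈ 469.56
  x_3 = (0.272500·80 + 0.248750·50 + 0.419500·105 + 0.209125·120) / 0.28619375 = 103.38 / 0.28619375 ≈ 361.22
  x_4 = (0.058875·80 + 0.080000·50 + 0.048625·105 + 0.326125·120) / 0.28619375 = 52.950625 / 0.28619375 ≈ 185.02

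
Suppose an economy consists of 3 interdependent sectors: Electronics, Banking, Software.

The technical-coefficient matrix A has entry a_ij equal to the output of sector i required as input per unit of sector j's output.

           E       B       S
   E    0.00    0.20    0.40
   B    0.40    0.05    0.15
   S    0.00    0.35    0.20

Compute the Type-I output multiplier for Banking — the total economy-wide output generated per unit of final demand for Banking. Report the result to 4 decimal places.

I − A =
  [   1.00    -0.20    -0.40]
  [  -0.40     0.95    -0.15]
  [   0.00    -0.35     0.80]
Cofactors of I−A, C_ij = (−1)^(i+j)·(minor ij) (rows/columns in the sector order above):
  C_11 = (0.95)(0.80) − (-0.15)(-0.35) = 0.7075
  C_12 = −[(-0.40)(0.80) − (-0.15)(0.00)] = 0.3200
  C_13 = (-0.40)(-0.35) − (0.95)(0.00) = 0.1400
  C_21 = −[(-0.20)(0.80) − (-0.40)(-0.35)] = 0.3000
  C_22 = (1.00)(0.80) − (-0.40)(0.00) = 0.8000
  C_23 = −[(1.00)(-0.35) − (-0.20)(0.00)] = 0.3500
  C_31 = (-0.20)(-0.15) − (-0.40)(0.95) = 0.4100
  C_32 = −[(1.00)(-0.15) − (-0.40)(-0.40)] = 0.3100
  C_33 = (1.00)(0.95) − (-0.20)(-0.40) = 0.8700
det(I−A) = Σ_j (I−A)_1j·C_1j = (1.00)(0.7075) + (-0.20)(0.3200) + (-0.40)(0.1400) = 0.5875
adj(I−A) = Cᵀ =
  [ 0.7075   0.3000   0.4100]
  [ 0.3200   0.8000   0.3100]
  [ 0.1400   0.3500   0.8700]
(I − A)⁻¹ = adj(I−A) / det(I−A) ≈
  [   1.20426     0.51064     0.69787]
  [   0.54468     1.36170     0.52766]
  [   0.23830     0.59574     1.48085]
The output multiplier for sector j is the column-j sum of the Leontief inverse (I − A)⁻¹ = adj(I−A) / det(I−A).
Column B of adj(I−A): (0.3000, 0.8000, 0.3500); det(I−A) = 0.5875.
m_B = (0.3000 + 0.8000 + 0.3500) / 0.5875 = 1.45 / 0.5875 ≈ 2.4681.

m_B = 2.4681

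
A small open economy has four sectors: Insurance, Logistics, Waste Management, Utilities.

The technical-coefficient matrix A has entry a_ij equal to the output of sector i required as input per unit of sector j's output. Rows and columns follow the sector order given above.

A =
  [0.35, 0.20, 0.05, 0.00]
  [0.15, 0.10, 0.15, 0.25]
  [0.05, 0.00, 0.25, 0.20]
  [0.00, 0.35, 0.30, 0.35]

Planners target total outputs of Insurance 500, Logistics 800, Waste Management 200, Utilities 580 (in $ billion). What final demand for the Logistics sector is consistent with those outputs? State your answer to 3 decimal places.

I − A =
  [   0.65    -0.20    -0.05     0.00]
  [  -0.15     0.90    -0.15    -0.25]
  [  -0.05     0.00     0.75    -0.20]
  [   0.00    -0.35    -0.30     0.65]
d = (I − A) x:
  d_1 = (+0.65)·500 + (-0.20)·800 + (-0.05)·200 + (+0.00)·580 = 155.000
  d_2 = (-0.15)·500 + (+0.90)·800 + (-0.15)·200 + (-0.25)·580 = 470.000
  d_3 = (-0.05)·500 + (+0.00)·800 + (+0.75)·200 + (-0.20)·580 = 9.000
  d_4 = (+0.00)·500 + (-0.35)·800 + (-0.30)·200 + (+0.65)·580 = 37.000

d_2 = 470.000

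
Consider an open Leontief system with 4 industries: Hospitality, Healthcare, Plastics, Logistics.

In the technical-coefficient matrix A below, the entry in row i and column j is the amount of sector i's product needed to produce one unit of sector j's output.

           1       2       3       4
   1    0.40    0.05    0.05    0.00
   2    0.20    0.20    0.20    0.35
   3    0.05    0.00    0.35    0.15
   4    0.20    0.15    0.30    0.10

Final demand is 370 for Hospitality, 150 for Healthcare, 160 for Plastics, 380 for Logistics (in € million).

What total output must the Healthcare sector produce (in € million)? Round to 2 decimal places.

x_2 = 894.71

I − A =
  [   0.60    -0.05    -0.05     0.00]
  [  -0.20     0.80    -0.20    -0.35]
  [  -0.05     0.00     0.65    -0.15]
  [  -0.20    -0.15    -0.30     0.90]
Compute the cofactors C_ij = (−1)^(i+j)·(3×3 minor ij) of I−A; the adjugate is their transpose:
adj(I−A) = Cᵀ =
  [ 0.393375   0.028125   0.047625   0.018875]
  [ 0.173750   0.320250   0.183500   0.155125]
  [ 0.061875   0.017250   0.388000   0.071375]
  [ 0.137000   0.065375   0.170500   0.303000]
det(I−A) = Σ_j (I−A)_1j·C_1j = (0.60)(0.393375) + (-0.05)(0.173750) + (-0.05)(0.061875) + (0.00)(0.137000) = 0.22424375
(I − A)⁻¹ = adj(I−A) / det(I−A) ≈
  [   1.7542     0.1254     0.2124     0.0842]
  [   0.7748     1.4281     0.8183     0.6918]
  [   0.2759     0.0769     1.7303     0.3183]
  [   0.6109     0.2915     0.7603     1.3512]
x = (I − A)⁻¹ d = adj(I−A)·d / det(I−A), with det(I−A) = 0.22424375:
  x_1 = (0.393375·370 + 0.028125·150 + 0.047625·160 + 0.018875·380) / 0.22424375 = 164.56 / 0.22424375 ≈ 733.84
  x_2 = (0.173750·370 + 0.320250·150 + 0.183500·160 + 0.155125·380) / 0.22424375 = 200.6325 / 0.22424375 ≈ 894.71
  x_3 = (0.061875·370 + 0.017250·150 + 0.388000·160 + 0.071375·380) / 0.22424375 = 114.68375 / 0.22424375 ≈ 511.42
  x_4 = (0.137000·370 + 0.065375·150 + 0.170500·160 + 0.303000·380) / 0.22424375 = 202.91625 / 0.22424375 ≈ 904.89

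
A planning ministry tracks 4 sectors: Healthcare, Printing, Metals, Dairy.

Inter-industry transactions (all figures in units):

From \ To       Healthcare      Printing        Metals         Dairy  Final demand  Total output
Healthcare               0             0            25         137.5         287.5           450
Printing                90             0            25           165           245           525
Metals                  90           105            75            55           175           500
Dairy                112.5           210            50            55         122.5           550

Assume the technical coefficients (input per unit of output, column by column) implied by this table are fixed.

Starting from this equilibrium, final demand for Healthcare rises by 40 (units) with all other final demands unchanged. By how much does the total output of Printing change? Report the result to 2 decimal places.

Technical coefficients a_ij = z_ij / X_j:
  a_HH = 0/450 = 0.00, a_PH = 90/450 = 0.20, a_MH = 90/450 = 0.20, a_DH = 112.5/450 = 0.25
  a_HP = 0/525 = 0.00, a_PP = 0/525 = 0.00, a_MP = 105/525 = 0.20, a_DP = 210/525 = 0.40
  a_HM = 25/500 = 0.05, a_PM = 25/500 = 0.05, a_MM = 75/500 = 0.15, a_DM = 50/500 = 0.10
  a_HD = 137.5/550 = 0.25, a_PD = 165/550 = 0.30, a_MD = 55/550 = 0.10, a_DD = 55/550 = 0.10
I − A =
  [   1.00     0.00    -0.05    -0.25]
  [  -0.20     1.00    -0.05    -0.30]
  [  -0.20    -0.20     0.85    -0.10]
  [  -0.25    -0.40    -0.10     0.90]
Compute the cofactors C_ij = (−1)^(i+j)·(3×3 minor ij) of I−A; the adjugate is their transpose:
adj(I−A) = Cᵀ =
  [ 0.636000   0.101000   0.069000   0.218000]
  [ 0.231000   0.686625   0.089625   0.303000]
  [ 0.240000   0.227500   0.697500   0.220000]
  [ 0.306000   0.358500   0.136500   0.828000]
det(I−A) = Σ_j (I−A)_1j·C_1j = (1.00)(0.636000) + (0.00)(0.231000) + (-0.05)(0.240000) + (-0.25)(0.306000) = 0.5475
(I − A)⁻¹ = adj(I−A) / det(I−A) ≈
  [   1.1616     0.1845     0.1260     0.3982]
  [   0.4219     1.2541     0.1637     0.5534]
  [   0.4384     0.4155     1.2740     0.4018]
  [   0.5589     0.6548     0.2493     1.5123]
Δx = (I − A)⁻¹ Δd with Δd having +40 in the Healthcare component and 0 elsewhere.
So Δx_P = L_PH · (+40), where L_PH = adj(I−A)_PH / det(I−A) = 0.231000 / 0.5475.
Δx_P = 0.231000 × (+40) / 0.5475 = 9.24 / 0.5475 ≈ 16.88.

Δx_P = 16.88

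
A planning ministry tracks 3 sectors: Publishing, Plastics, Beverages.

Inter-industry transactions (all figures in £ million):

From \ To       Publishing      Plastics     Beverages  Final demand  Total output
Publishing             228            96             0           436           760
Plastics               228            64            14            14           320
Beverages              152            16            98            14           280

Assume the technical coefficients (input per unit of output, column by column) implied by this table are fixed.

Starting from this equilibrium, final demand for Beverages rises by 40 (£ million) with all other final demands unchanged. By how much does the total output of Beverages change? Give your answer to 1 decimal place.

Δx_3 = 62.5

Technical coefficients a_ij = z_ij / X_j:
  a_11 = 228/760 = 0.30, a_21 = 228/760 = 0.30, a_31 = 152/760 = 0.20
  a_12 = 96/320 = 0.30, a_22 = 64/320 = 0.20, a_32 = 16/320 = 0.05
  a_13 = 0/280 = 0.00, a_23 = 14/280 = 0.05, a_33 = 98/280 = 0.35
I − A =
  [   0.70    -0.30     0.00]
  [  -0.30     0.80    -0.05]
  [  -0.20    -0.05     0.65]
Cofactors of I−A, C_ij = (−1)^(i+j)·(minor ij) (rows/columns in the sector order above):
  C_11 = (0.80)(0.65) − (-0.05)(-0.05) = 0.5175
  C_12 = −[(-0.30)(0.65) − (-0.05)(-0.20)] = 0.2050
  C_13 = (-0.30)(-0.05) − (0.80)(-0.20) = 0.1750
  C_21 = −[(-0.30)(0.65) − (0.00)(-0.05)] = 0.1950
  C_22 = (0.70)(0.65) − (0.00)(-0.20) = 0.4550
  C_23 = −[(0.70)(-0.05) − (-0.30)(-0.20)] = 0.0950
  C_31 = (-0.30)(-0.05) − (0.00)(0.80) = 0.0150
  C_32 = −[(0.70)(-0.05) − (0.00)(-0.30)] = 0.0350
  C_33 = (0.70)(0.80) − (-0.30)(-0.30) = 0.4700
det(I−A) = Σ_j (I−A)_1j·C_1j = (0.70)(0.5175) + (-0.30)(0.2050) + (0.00)(0.1750) = 0.30075
adj(I−A) = Cᵀ =
  [ 0.5175   0.1950   0.0150]
  [ 0.2050   0.4550   0.0350]
  [ 0.1750   0.0950   0.4700]
(I − A)⁻¹ = adj(I−A) / det(I−A) ≈
  [   1.7207     0.6484     0.0499]
  [   0.6816     1.5129     0.1164]
  [   0.5819     0.3159     1.5628]
Δx = (I − A)⁻¹ Δd with Δd having +40 in the Beverages component and 0 elsewhere.
So Δx_3 = L_33 · (+40), where L_33 = adj(I−A)_33 / det(I−A) = 0.4700 / 0.30075.
Δx_3 = 0.4700 × (+40) / 0.30075 = 18.80 / 0.30075 ≈ 62.5.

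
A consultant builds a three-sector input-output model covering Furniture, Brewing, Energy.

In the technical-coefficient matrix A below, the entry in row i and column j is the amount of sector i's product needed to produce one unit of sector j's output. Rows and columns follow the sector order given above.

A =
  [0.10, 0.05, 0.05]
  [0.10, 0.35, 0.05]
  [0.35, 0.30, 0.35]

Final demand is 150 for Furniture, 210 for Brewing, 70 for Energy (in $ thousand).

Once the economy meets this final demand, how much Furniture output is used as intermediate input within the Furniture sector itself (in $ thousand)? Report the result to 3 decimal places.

z_FF = 21.029

I − A =
  [   0.90    -0.05    -0.05]
  [  -0.10     0.65    -0.05]
  [  -0.35    -0.30     0.65]
Cofactors of I−A, C_ij = (−1)^(i+j)·(minor ij) (rows/columns in the sector order above):
  C_11 = (0.65)(0.65) − (-0.05)(-0.30) = 0.4075
  C_12 = −[(-0.10)(0.65) − (-0.05)(-0.35)] = 0.0825
  C_13 = (-0.10)(-0.30) − (0.65)(-0.35) = 0.2575
  C_21 = −[(-0.05)(0.65) − (-0.05)(-0.30)] = 0.0475
  C_22 = (0.90)(0.65) − (-0.05)(-0.35) = 0.5675
  C_23 = −[(0.90)(-0.30) − (-0.05)(-0.35)] = 0.2875
  C_31 = (-0.05)(-0.05) − (-0.05)(0.65) = 0.0350
  C_32 = −[(0.90)(-0.05) − (-0.05)(-0.10)] = 0.0500
  C_33 = (0.90)(0.65) − (-0.05)(-0.10) = 0.5800
det(I−A) = Σ_j (I−A)_1j·C_1j = (0.90)(0.4075) + (-0.05)(0.0825) + (-0.05)(0.2575) = 0.34975
adj(I−A) = Cᵀ =
  [ 0.4075   0.0475   0.0350]
  [ 0.0825   0.5675   0.0500]
  [ 0.2575   0.2875   0.5800]
(I − A)⁻¹ = adj(I−A) / det(I−A) ≈
  [   1.1651     0.1358     0.1001]
  [   0.2359     1.6226     0.1430]
  [   0.7362     0.8220     1.6583]
First solve x = (I − A)⁻¹ d = adj(I−A)·d / det(I−A); in particular x_F = (0.4075·150 + 0.0475·210 + 0.0350·70) / 0.34975 = 73.55 / 0.34975 ≈ 210.29307.
Intermediate flow from F to F: z_FF = a_FF · x_F = 0.10 × 73.55 / 0.34975 = 7.355 / 0.34975 ≈ 21.029.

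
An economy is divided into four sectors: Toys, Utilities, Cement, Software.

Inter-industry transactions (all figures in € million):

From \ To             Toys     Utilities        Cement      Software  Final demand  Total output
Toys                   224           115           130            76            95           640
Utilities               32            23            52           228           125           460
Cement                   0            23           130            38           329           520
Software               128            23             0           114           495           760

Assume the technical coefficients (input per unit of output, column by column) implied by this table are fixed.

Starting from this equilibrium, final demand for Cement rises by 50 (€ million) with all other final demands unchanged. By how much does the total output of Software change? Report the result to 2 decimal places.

Δx_S = 8.15

Technical coefficients a_ij = z_ij / X_j:
  a_TT = 224/640 = 0.35, a_UT = 32/640 = 0.05, a_CT = 0/640 = 0.00, a_ST = 128/640 = 0.20
  a_TU = 115/460 = 0.25, a_UU = 23/460 = 0.05, a_CU = 23/460 = 0.05, a_SU = 23/460 = 0.05
  a_TC = 130/520 = 0.25, a_UC = 52/520 = 0.10, a_CC = 130/520 = 0.25, a_SC = 0/520 = 0.00
  a_TS = 76/760 = 0.10, a_US = 228/760 = 0.30, a_CS = 38/760 = 0.05, a_SS = 114/760 = 0.15
I − A =
  [   0.65    -0.25    -0.25    -0.10]
  [  -0.05     0.95    -0.10    -0.30]
  [   0.00    -0.05     0.75    -0.05]
  [  -0.20    -0.05     0.00     0.85]
Compute the cofactors C_ij = (−1)^(i+j)·(3×3 minor ij) of I−A; the adjugate is their transpose:
adj(I−A) = Cᵀ =
  [ 0.589875   0.174375   0.219875   0.143875]
  [ 0.077875   0.396875   0.078875   0.153875]
  [ 0.014750   0.030750   0.470250   0.040250]
  [ 0.143375   0.064375   0.056375   0.449875]
det(I−A) = Σ_j (I−A)_1j·C_1j = (0.65)(0.589875) + (-0.25)(0.077875) + (-0.25)(0.014750) + (-0.10)(0.143375) = 0.345925
(I − A)⁻¹ = adj(I−A) / det(I−A) ≈
  [   1.7052     0.5041     0.6356     0.4159]
  [   0.2251     1.1473     0.2280     0.4448]
  [   0.0426     0.0889     1.3594     0.1164]
  [   0.4145     0.1861     0.1630     1.3005]
Δx = (I − A)⁻¹ Δd with Δd having +50 in the Cement component and 0 elsewhere.
So Δx_S = L_SC · (+50), where L_SC = adj(I−A)_SC / det(I−A) = 0.056375 / 0.345925.
Δx_S = 0.056375 × (+50) / 0.345925 = 2.81875 / 0.345925 ≈ 8.15.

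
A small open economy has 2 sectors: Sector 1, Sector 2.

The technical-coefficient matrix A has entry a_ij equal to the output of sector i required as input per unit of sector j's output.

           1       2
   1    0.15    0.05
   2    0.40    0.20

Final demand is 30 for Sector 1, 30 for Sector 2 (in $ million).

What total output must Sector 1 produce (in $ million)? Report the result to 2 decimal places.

x_1 = 38.64

I − A =
  [   0.85    -0.05]
  [  -0.40     0.80]
det(I−A) = (0.85)(0.80) − (-0.05)(-0.40) = 0.6600
adj(I−A) = [[0.80, 0.05], [0.40, 0.85]]
(I − A)⁻¹ = adj(I−A) / det(I−A) ≈
  [   1.2121     0.0758]
  [   0.6061     1.2879]
x = (I − A)⁻¹ d = adj(I−A)·d / det(I−A), with det(I−A) = 0.6600:
  x_1 = (0.80·30 + 0.05·30) / 0.6600 = 25.50 / 0.6600 ≈ 38.64
  x_2 = (0.40·30 + 0.85·30) / 0.6600 = 37.50 / 0.6600 ≈ 56.82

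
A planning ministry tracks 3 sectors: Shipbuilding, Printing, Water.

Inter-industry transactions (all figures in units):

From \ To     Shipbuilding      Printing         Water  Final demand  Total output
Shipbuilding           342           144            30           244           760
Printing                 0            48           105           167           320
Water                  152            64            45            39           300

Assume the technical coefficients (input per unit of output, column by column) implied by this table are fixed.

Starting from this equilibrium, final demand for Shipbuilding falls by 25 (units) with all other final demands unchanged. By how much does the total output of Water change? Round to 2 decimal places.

Technical coefficients a_ij = z_ij / X_j:
  a_SS = 342/760 = 0.45, a_PS = 0/760 = 0.00, a_WS = 152/760 = 0.20
  a_SP = 144/320 = 0.45, a_PP = 48/320 = 0.15, a_WP = 64/320 = 0.20
  a_SW = 30/300 = 0.10, a_PW = 105/300 = 0.35, a_WW = 45/300 = 0.15
I − A =
  [   0.55    -0.45    -0.10]
  [   0.00     0.85    -0.35]
  [  -0.20    -0.20     0.85]
Cofactors of I−A, C_ij = (−1)^(i+j)·(minor ij) (rows/columns in the sector order above):
  C_11 = (0.85)(0.85) − (-0.35)(-0.20) = 0.6525
  C_12 = −[(0.00)(0.85) − (-0.35)(-0.20)] = 0.0700
  C_13 = (0.00)(-0.20) − (0.85)(-0.20) = 0.1700
  C_21 = −[(-0.45)(0.85) − (-0.10)(-0.20)] = 0.4025
  C_22 = (0.55)(0.85) − (-0.10)(-0.20) = 0.4475
  C_23 = −[(0.55)(-0.20) − (-0.45)(-0.20)] = 0.2000
  C_31 = (-0.45)(-0.35) − (-0.10)(0.85) = 0.2425
  C_32 = −[(0.55)(-0.35) − (-0.10)(0.00)] = 0.1925
  C_33 = (0.55)(0.85) − (-0.45)(0.00) = 0.4675
det(I−A) = Σ_j (I−A)_1j·C_1j = (0.55)(0.6525) + (-0.45)(0.0700) + (-0.10)(0.1700) = 0.310375
adj(I−A) = Cᵀ =
  [ 0.6525   0.4025   0.2425]
  [ 0.0700   0.4475   0.1925]
  [ 0.1700   0.2000   0.4675]
(I − A)⁻¹ = adj(I−A) / det(I−A) ≈
  [   2.1023     1.2968     0.7813]
  [   0.2255     1.4418     0.6202]
  [   0.5477     0.6444     1.5062]
Δx = (I − A)⁻¹ Δd with Δd having -25 in the Shipbuilding component and 0 elsewhere.
So Δx_W = L_WS · (-25), where L_WS = adj(I−A)_WS / det(I−A) = 0.1700 / 0.310375.
Δx_W = 0.1700 × (-25) / 0.310375 = -4.25 / 0.310375 ≈ -13.69.

Δx_W = -13.69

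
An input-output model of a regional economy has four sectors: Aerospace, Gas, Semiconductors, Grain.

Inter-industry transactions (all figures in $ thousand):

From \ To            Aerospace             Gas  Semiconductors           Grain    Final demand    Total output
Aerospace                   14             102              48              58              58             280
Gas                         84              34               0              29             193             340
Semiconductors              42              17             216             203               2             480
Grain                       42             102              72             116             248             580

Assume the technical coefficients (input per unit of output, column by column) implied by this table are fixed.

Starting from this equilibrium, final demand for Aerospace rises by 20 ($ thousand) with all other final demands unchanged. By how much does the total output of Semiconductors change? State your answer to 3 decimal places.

Δx_3 = 15.603

Technical coefficients a_ij = z_ij / X_j:
  a_11 = 14/280 = 0.05, a_21 = 84/280 = 0.30, a_31 = 42/280 = 0.15, a_41 = 42/280 = 0.15
  a_12 = 102/340 = 0.30, a_22 = 34/340 = 0.10, a_32 = 17/340 = 0.05, a_42 = 102/340 = 0.30
  a_13 = 48/480 = 0.10, a_23 = 0/480 = 0.00, a_33 = 216/480 = 0.45, a_43 = 72/480 = 0.15
  a_14 = 58/580 = 0.10, a_24 = 29/580 = 0.05, a_34 = 203/580 = 0.35, a_44 = 116/580 = 0.20
I − A =
  [   0.95    -0.30    -0.10    -0.10]
  [  -0.30     0.90     0.00    -0.05]
  [  -0.15    -0.05     0.55    -0.35]
  [  -0.15    -0.30    -0.15     0.80]
Compute the cofactors C_ij = (−1)^(i+j)·(3×3 minor ij) of I−A; the adjugate is their transpose:
adj(I−A) = Cᵀ =
  [ 0.340125   0.148000   0.086250   0.089500]
  [ 0.121500   0.340375   0.036375   0.052375]
  [ 0.196875   0.193250   0.573000   0.287375]
  [ 0.146250   0.191625   0.137250   0.405750]
det(I−A) = Σ_j (I−A)_1j·C_1j = (0.95)(0.340125) + (-0.30)(0.121500) + (-0.10)(0.196875) + (-0.10)(0.146250) = 0.25235625
(I − A)⁻¹ = adj(I−A) / det(I−A) ≈
  [   1.3478     0.5865     0.3418     0.3547]
  [   0.4815     1.3488     0.1441     0.2075]
  [   0.7801     0.7658     2.2706     1.1388]
  [   0.5795     0.7593     0.5439     1.6078]
Δx = (I − A)⁻¹ Δd with Δd having +20 in the Aerospace component and 0 elsewhere.
So Δx_3 = L_31 · (+20), where L_31 = adj(I−A)_31 / det(I−A) = 0.196875 / 0.25235625.
Δx_3 = 0.196875 × (+20) / 0.25235625 = 3.9375 / 0.25235625 ≈ 15.603.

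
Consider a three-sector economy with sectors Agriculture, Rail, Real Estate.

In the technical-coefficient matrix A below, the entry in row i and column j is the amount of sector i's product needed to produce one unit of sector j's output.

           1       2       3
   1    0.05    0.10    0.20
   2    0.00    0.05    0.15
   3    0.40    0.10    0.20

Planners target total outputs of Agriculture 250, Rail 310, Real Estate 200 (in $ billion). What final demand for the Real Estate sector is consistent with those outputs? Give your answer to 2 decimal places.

I − A =
  [   0.95    -0.10    -0.20]
  [   0.00     0.95    -0.15]
  [  -0.40    -0.10     0.80]
d = (I − A) x:
  d_1 = (+0.95)·250 + (-0.10)·310 + (-0.20)·200 = 166.50
  d_2 = (+0.00)·250 + (+0.95)·310 + (-0.15)·200 = 264.50
  d_3 = (-0.40)·250 + (-0.10)·310 + (+0.80)·200 = 29.00

d_3 = 29.00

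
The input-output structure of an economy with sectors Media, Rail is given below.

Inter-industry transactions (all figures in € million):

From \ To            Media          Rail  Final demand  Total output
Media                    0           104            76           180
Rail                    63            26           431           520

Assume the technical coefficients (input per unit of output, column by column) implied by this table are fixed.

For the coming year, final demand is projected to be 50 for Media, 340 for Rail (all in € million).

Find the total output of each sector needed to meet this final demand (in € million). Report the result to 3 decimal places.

Technical coefficients a_ij = z_ij / X_j:
  a_11 = 0/180 = 0.00, a_21 = 63/180 = 0.35
  a_12 = 104/520 = 0.20, a_22 = 26/520 = 0.05
I − A =
  [   1.00    -0.20]
  [  -0.35     0.95]
det(I−A) = (1.00)(0.95) − (-0.20)(-0.35) = 0.8800
adj(I−A) = [[0.95, 0.20], [0.35, 1.00]]
(I − A)⁻¹ = adj(I−A) / det(I−A) ≈
  [   1.0795     0.2273]
  [   0.3977     1.1364]
x = (I − A)⁻¹ d = adj(I−A)·d / det(I−A), with det(I−A) = 0.8800:
  x_1 = (0.95·50 + 0.20·340) / 0.8800 = 115.50 / 0.8800 = 131.250
  x_2 = (0.35·50 + 1.00·340) / 0.8800 = 357.50 / 0.8800 = 406.250

x_1 = 131.250, x_2 = 406.250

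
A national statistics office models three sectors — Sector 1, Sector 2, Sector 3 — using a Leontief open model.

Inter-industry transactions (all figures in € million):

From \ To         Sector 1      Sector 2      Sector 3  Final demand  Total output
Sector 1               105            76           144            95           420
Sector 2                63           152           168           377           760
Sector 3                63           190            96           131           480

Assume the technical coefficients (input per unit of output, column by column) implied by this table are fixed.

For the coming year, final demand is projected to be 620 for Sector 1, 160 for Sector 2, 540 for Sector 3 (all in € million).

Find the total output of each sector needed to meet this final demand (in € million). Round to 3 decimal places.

x_1 = 1474.384, x_2 = 1034.084, x_3 = 1274.598

Technical coefficients a_ij = z_ij / X_j:
  a_11 = 105/420 = 0.25, a_21 = 63/420 = 0.15, a_31 = 63/420 = 0.15
  a_12 = 76/760 = 0.10, a_22 = 152/760 = 0.20, a_32 = 190/760 = 0.25
  a_13 = 144/480 = 0.30, a_23 = 168/480 = 0.35, a_33 = 96/480 = 0.20
I − A =
  [   0.75    -0.10    -0.30]
  [  -0.15     0.80    -0.35]
  [  -0.15    -0.25     0.80]
Cofactors of I−A, C_ij = (−1)^(i+j)·(minor ij) (rows/columns in the sector order above):
  C_11 = (0.80)(0.80) − (-0.35)(-0.25) = 0.5525
  C_12 = −[(-0.15)(0.80) − (-0.35)(-0.15)] = 0.1725
  C_13 = (-0.15)(-0.25) − (0.80)(-0.15) = 0.1575
  C_21 = −[(-0.10)(0.80) − (-0.30)(-0.25)] = 0.1550
  C_22 = (0.75)(0.80) − (-0.30)(-0.15) = 0.5550
  C_23 = −[(0.75)(-0.25) − (-0.10)(-0.15)] = 0.2025
  C_31 = (-0.10)(-0.35) − (-0.30)(0.80) = 0.2750
  C_32 = −[(0.75)(-0.35) − (-0.30)(-0.15)] = 0.3075
  C_33 = (0.75)(0.80) − (-0.10)(-0.15) = 0.5850
det(I−A) = Σ_j (I−A)_1j·C_1j = (0.75)(0.5525) + (-0.10)(0.1725) + (-0.30)(0.1575) = 0.349875
adj(I−A) = Cᵀ =
  [ 0.5525   0.1550   0.2750]
  [ 0.1725   0.5550   0.3075]
  [ 0.1575   0.2025   0.5850]
(I − A)⁻¹ = adj(I−A) / det(I−A) ≈
  [   1.5791     0.4430     0.7860]
  [   0.4930     1.5863     0.8789]
  [   0.4502     0.5788     1.6720]
x = (I − A)⁻¹ d = adj(I−A)·d / det(I−A), with det(I−A) = 0.349875:
  x_1 = (0.5525·620 + 0.1550·160 + 0.2750·540) / 0.349875 = 515.85 / 0.349875 ≈ 1474.384
  x_2 = (0.1725·620 + 0.5550·160 + 0.3075·540) / 0.349875 = 361.80 / 0.349875 ≈ 1034.084
  x_3 = (0.1575·620 + 0.2025·160 + 0.5850·540) / 0.349875 = 445.95 / 0.349875 ≈ 1274.598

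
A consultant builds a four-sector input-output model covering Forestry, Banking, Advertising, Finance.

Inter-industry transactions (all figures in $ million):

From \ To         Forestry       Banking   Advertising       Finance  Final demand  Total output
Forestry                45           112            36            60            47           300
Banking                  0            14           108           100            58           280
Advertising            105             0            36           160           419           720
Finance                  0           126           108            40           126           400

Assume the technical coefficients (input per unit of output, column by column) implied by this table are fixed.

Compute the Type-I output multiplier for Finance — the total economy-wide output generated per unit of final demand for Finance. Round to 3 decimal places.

Technical coefficients a_ij = z_ij / X_j:
  a_11 = 45/300 = 0.15, a_21 = 0/300 = 0.00, a_31 = 105/300 = 0.35, a_41 = 0/300 = 0.00
  a_12 = 112/280 = 0.40, a_22 = 14/280 = 0.05, a_32 = 0/280 = 0.00, a_42 = 126/280 = 0.45
  a_13 = 36/720 = 0.05, a_23 = 108/720 = 0.15, a_33 = 36/720 = 0.05, a_43 = 108/720 = 0.15
  a_14 = 60/400 = 0.15, a_24 = 100/400 = 0.25, a_34 = 160/400 = 0.40, a_44 = 40/400 = 0.10
I − A =
  [   0.85    -0.40    -0.05    -0.15]
  [   0.00     0.95    -0.15    -0.25]
  [  -0.35     0.00     0.95    -0.40]
  [   0.00    -0.45    -0.15     0.90]
Compute the cofactors C_ij = (−1)^(i+j)·(3×3 minor ij) of I−A; the adjugate is their transpose:
adj(I−A) = Cᵀ =
  [ 0.621375   0.391125   0.137625   0.273375]
  [ 0.060375   0.652125   0.146625   0.256375]
  [ 0.259875   0.302625   0.631125   0.407875]
  [ 0.073500   0.376500   0.178500   0.729500]
det(I−A) = Σ_j (I−A)_1j·C_1j = (0.85)(0.621375) + (-0.40)(0.060375) + (-0.05)(0.259875) + (-0.15)(0.073500) = 0.4800
(I − A)⁻¹ = adj(I−A) / det(I−A) ≈
  [   1.2945     0.8148     0.2867     0.5695]
  [   0.1258     1.3586     0.3055     0.5341]
  [   0.5414     0.6305     1.3148     0.8497]
  [   0.1531     0.7844     0.3719     1.5198]
The output multiplier for sector j is the column-j sum of the Leontief inverse (I − A)⁻¹ = adj(I−A) / det(I−A).
Column 4 of adj(I−A): (0.273375, 0.256375, 0.407875, 0.729500); det(I−A) = 0.4800.
m_4 = (0.273375 + 0.256375 + 0.407875 + 0.729500) / 0.4800 = 1.667125 / 0.4800 ≈ 3.473.

m_4 = 3.473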